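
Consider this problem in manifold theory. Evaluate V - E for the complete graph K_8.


K_8: V = 8, E = C(8,2) = 28.
chi = V - E = 8 - 28 = -20

-20


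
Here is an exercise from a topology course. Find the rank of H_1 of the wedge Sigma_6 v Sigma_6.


For a wedge: H_1(A v B) = H_1(A) + H_1(B).
b_1(Sigma_6) = 12, b_1(Sigma_6) = 12.
b_1 = 12 + 12 = 24

24


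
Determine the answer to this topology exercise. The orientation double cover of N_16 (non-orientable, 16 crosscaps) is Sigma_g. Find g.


chi(N_16) = 2 - 16 = -14.
Double cover: chi(Sigma_g) = 2 * chi(N_16) = 2*(-14) = -28.
2 - 2g = -28, so g = (2 - (-28))/2 = 30/2 = 15

15


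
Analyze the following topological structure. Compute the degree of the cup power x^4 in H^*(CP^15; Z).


|x| = 2 in H^*(CP^n).
|x^4| = 4 * |x| = 4 * 2 = 8

8


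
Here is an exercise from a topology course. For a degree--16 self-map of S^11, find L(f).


On S^11: L(f) = tr(f_0*) + (-1)^11 tr(f_11*) = 1 + (-1)^11 * deg(f).
L(f) = 1 + (-1)^11 * -16 = 1 + 16 = 17

17


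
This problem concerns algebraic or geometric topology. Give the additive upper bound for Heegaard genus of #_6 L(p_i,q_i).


Heegaard genus satisfies g(A#B) <= g(A) + g(B).
Each lens space has g = 1.
Upper bound: 6 * 1 = 6

6


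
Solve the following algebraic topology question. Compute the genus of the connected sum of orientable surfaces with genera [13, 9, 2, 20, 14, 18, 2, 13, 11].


Genus is additive under connected sum of orientable surfaces.
g = 13 + 9 + 2 + 20 + 14 + 18 + 2 + 13 + 11 = 102

102


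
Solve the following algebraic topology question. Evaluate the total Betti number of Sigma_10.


For Sigma_10: b_0 = 1, b_1 = 2g = 20, b_2 = 1.
Total = 1 + 20 + 1 = 22

22


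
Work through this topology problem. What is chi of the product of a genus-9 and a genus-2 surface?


chi(Sigma_9) = 2 - 2*9 = -16
chi(Sigma_2) = 2 - 2*2 = -2
chi(product) = (-16) * (-2) = 32

32


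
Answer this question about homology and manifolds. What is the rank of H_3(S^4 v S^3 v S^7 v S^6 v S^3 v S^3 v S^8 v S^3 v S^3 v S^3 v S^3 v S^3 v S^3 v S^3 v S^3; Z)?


For a wedge of spheres, H_k (k>0) is free on one generator per sphere of dimension k.
Spheres of dimension 3: count = 11.
b_3 = 11

11


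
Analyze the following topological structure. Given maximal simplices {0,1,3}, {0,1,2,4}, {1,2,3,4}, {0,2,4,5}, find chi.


Enumerate all faces; f-vector: f_0=6, f_1=13, f_2=11, f_3=3.
chi = sum (-1)^k f_k = 1

1


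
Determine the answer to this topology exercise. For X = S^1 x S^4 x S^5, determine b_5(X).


Each S^d has Poincare polynomial 1 + t^d.
The product S^1 x S^4 x S^5 has Poincare polynomial prod(1+t^d_i).
Expanding: b_0=1, b_1=1, b_4=1, b_5=2, b_6=1, b_9=1, b_10=1.
b_5 = 2

2


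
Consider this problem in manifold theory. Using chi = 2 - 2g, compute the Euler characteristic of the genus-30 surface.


For a closed orientable surface of genus g: chi = 2 - 2g.
Here g = 30.
chi = 2 - 2*30 = 2 - 60 = -58

-58


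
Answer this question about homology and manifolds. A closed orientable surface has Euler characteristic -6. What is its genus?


chi = 2 - 2g for closed orientable surfaces.
-6 = 2 - 2g
2g = 2 - (-6) = 8
g = 4

4


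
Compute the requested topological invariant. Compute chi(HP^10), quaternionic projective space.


HP^10 has one cell in each dimension 0, 4, ..., 4*10 (10+1 cells, all even-dim).
chi = 10 + 1 = 11

11


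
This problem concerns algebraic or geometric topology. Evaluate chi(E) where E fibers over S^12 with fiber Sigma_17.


chi(S^12) = 2 (n even), chi(Sigma_17) = 2 - 2*17 = -32.
chi(E) = 2 * (-32) = -64

-64


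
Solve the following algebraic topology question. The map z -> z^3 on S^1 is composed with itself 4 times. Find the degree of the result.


deg(f) = 3. Degree is multiplicative: deg(f^4) = (deg f)^4.
deg(f^4) = (3)^4 = 81

81


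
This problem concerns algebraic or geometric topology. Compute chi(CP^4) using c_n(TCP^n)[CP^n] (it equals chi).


For any closed oriented manifold, <e(TM),[M]> = chi(M).
chi(CP^4) = 4+1 = 5

5


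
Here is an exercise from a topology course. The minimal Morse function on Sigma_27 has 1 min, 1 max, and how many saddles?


A perfect Morse function has m_k = b_k.
For Sigma_27: b_0=1, b_1=2g=54, b_2=1.
Saddles m_1 = 2g = 54

54


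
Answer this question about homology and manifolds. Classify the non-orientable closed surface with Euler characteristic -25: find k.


chi = 2 - k for closed non-orientable surfaces with k crosscaps.
-25 = 2 - k
k = 2 - (-25) = 27

27


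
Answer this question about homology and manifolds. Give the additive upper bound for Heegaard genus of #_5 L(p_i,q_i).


Heegaard genus satisfies g(A#B) <= g(A) + g(B).
Each lens space has g = 1.
Upper bound: 5 * 1 = 5

5


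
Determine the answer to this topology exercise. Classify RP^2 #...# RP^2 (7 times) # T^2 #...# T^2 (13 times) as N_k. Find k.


Since a >= 1, the sum is non-orientable; each T^2 can be replaced by RP^2 # RP^2 (since T^2#RP^2 = 3RP^2).
Total crosscaps k = 7 + 2*13 = 33.
Check via chi: chi = 7*1 + 13*0 - (7+13-1)*2 = -31 = 2 - k = -31. Consistent.

33


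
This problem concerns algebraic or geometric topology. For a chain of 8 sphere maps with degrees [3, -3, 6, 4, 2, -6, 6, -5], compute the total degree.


Degree is multiplicative: deg(composition) = product of degrees.
= (3) * (-3) * (6) * (4) * (2) * (-6) * (6) * (-5) = -77760

-77760


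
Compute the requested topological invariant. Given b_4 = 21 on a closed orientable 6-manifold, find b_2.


Poincare duality for closed orientable n-manifolds: b_k = b_{n-k}.
Here n = 6, so b_2 = b_4 = 21

21


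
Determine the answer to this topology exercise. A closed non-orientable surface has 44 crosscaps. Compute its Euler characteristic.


For a non-orientable closed surface with k crosscaps: chi = 2 - k.
Here k = 44.
chi = 2 - 44 = -42

-42


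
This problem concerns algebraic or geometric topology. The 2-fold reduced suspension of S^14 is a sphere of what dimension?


Each suspension raises dimension by 1: Sigma S^n = S^{n+1}.
Sigma^2 S^14 = S^{14+2} = S^16

16


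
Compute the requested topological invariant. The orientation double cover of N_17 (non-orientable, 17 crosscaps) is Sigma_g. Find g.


chi(N_17) = 2 - 17 = -15.
Double cover: chi(Sigma_g) = 2 * chi(N_17) = 2*(-15) = -30.
2 - 2g = -30, so g = (2 - (-30))/2 = 32/2 = 16

16


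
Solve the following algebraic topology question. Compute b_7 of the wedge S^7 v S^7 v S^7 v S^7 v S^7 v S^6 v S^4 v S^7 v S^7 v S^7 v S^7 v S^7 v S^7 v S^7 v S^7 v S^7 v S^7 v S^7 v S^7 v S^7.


For a wedge of spheres, H_k (k>0) is free on one generator per sphere of dimension k.
Spheres of dimension 7: count = 18.
b_7 = 18

18


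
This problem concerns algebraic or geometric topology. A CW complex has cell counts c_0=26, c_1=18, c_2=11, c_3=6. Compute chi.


chi = sum_k (-1)^k c_k.
= (-1)^0*26 + (-1)^1*18 + (-1)^2*11 + (-1)^3*6
= (26) + (-18) + (11) + (-6)
= 13

13


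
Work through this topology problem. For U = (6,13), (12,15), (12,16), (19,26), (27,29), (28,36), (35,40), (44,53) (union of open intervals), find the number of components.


Sort and merge overlapping open intervals.
Merged: (6,16), (19,26), (27,40), (44,53).
Number of components = 4

4


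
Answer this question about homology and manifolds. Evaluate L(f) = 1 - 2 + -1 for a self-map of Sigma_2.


L(f) = tr(f_0*) - tr(f_1*) + tr(f_2*).
= 1 - (2) + (-1)
= -2

-2


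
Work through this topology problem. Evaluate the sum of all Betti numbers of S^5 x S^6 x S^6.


Total Betti number is multiplicative under products.
Each S^d (d>=1) has total Betti number 2.
There are 3 sphere factors.
Total = 2^3 = 8

8


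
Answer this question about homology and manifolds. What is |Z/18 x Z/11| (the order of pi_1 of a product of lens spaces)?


pi_1(X x Y) = pi_1(X) x pi_1(Y).
pi_1(L(18,1)) = Z/18, pi_1(L(11,1)) = Z/11.
|Z/18 x Z/11| = 18 * 11 = 198

198


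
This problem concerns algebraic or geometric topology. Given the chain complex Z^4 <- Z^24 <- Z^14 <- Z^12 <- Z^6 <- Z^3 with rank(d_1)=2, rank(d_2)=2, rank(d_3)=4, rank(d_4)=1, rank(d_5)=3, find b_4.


rank H_k = rank(ker d_k) - rank(im d_{k+1}).
rank(ker d_4) = rank(C_4) - rank(d_4) = 6 - 1 = 5.
rank(im d_{4+1}) = 3.
rank H_4 = 5 - 3 = 2

2


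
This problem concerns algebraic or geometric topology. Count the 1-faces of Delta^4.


Delta^4 has 4+1 vertices. A 1-face is a choice of 1+1 vertices.
f_1 = C(4+1, 1+1) = C(5,2) = 10

10


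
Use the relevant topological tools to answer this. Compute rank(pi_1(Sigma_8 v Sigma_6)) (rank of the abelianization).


For a wedge: H_1(A v B) = H_1(A) + H_1(B).
b_1(Sigma_8) = 16, b_1(Sigma_6) = 12.
b_1 = 16 + 12 = 28

28


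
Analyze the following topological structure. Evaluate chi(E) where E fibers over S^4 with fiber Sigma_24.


chi(S^4) = 2 (n even), chi(Sigma_24) = 2 - 2*24 = -46.
chi(E) = 2 * (-46) = -92

-92


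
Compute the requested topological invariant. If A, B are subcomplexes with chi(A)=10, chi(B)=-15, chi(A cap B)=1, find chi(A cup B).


chi(A cup B) = chi(A) + chi(B) - chi(A cap B)
= 10 + (-15) - (1)
= -6

-6


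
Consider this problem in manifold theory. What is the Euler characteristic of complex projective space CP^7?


CP^7 has one cell in each even dimension 0, 2, ..., 2*7 (7+1 cells total).
All cells are even-dimensional, so chi = number of cells.
chi = 7 + 1 = 8

8


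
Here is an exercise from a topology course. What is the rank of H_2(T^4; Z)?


By the Kunneth formula, b_k(T^n) = C(n,k).
b_2(T^4) = C(4,2).
C(4,2) = 4!/(2!*2!) = 6

6


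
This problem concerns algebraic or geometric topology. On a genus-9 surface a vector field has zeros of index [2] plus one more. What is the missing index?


Poincare-Hopf: sum of indices = chi(M).
chi(Sigma_9) = 2 - 2*9 = -16.
Sum of known indices = 2.
x = chi - (sum known) = -16 - (2) = -18

-18


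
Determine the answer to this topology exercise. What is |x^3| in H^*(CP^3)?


|x| = 2 in H^*(CP^n).
|x^3| = 3 * |x| = 3 * 2 = 6

6


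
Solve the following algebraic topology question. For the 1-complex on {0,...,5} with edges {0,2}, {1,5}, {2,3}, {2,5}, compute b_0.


Run DFS/union-find over 6 vertices.
V = 6, E = 4.
Number of components = 2

2


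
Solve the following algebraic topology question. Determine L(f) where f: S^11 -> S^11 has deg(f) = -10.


On S^11: L(f) = tr(f_0*) + (-1)^11 tr(f_11*) = 1 + (-1)^11 * deg(f).
L(f) = 1 + (-1)^11 * -10 = 1 + 10 = 11

11


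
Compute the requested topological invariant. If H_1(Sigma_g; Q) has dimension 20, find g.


For a closed orientable surface: b_1 = 2g.
20 = 2g
g = 20 / 2 = 10

10


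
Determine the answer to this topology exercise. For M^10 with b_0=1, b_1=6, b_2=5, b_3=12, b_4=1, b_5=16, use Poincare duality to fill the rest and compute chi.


By Poincare duality b_k = b_{10-k}, so full Betti numbers: b_0=1, b_1=6, b_2=5, b_3=12, b_4=1, b_5=16, b_6=1, b_7=12, b_8=5, b_9=6, b_10=1.
chi = sum (-1)^k b_k = -38

-38


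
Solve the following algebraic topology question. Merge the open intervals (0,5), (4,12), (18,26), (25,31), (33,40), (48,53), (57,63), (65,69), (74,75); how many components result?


Sort and merge overlapping open intervals.
Merged: (0,12), (18,31), (33,40), (48,53), (57,63), (65,69), (74,75).
Number of components = 7

7


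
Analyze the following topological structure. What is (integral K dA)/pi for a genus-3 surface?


Gauss-Bonnet: integral K dA = 2*pi*chi(M).
chi(Sigma_3) = 2 - 2*3 = -4.
(integral K dA)/pi = 2*chi = 2*(-4) = -8

-8


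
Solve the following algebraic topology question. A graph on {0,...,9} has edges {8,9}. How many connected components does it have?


Run DFS/union-find over 10 vertices.
V = 10, E = 1.
Number of components = 9

9


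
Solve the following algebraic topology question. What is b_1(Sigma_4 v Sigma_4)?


For a wedge: H_1(A v B) = H_1(A) + H_1(B).
b_1(Sigma_4) = 8, b_1(Sigma_4) = 8.
b_1 = 8 + 8 = 16

16


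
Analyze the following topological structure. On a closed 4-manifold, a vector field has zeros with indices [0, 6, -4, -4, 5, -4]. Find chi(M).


Poincare-Hopf: chi(M) = sum of indices of zeros.
chi = (0) + (6) + (-4) + (-4) + (5) + (-4) = -1

-1


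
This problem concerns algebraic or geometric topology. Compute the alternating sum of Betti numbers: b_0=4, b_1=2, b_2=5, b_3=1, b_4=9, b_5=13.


chi = sum_k (-1)^k b_k.
= (4) + (-2) + (5) + (-1) + (9) + (-13)
= 2

2


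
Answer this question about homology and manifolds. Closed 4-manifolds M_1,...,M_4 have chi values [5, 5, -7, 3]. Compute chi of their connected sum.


For n-manifolds: chi(A#B) = chi(A) + chi(B) - chi(S^4).
chi(S^4) = 1 + (-1)^4 = 2.
chi(#) = (sum chi_i) - (4-1)*chi(S^4) = 6 - 3*2 = 0

0


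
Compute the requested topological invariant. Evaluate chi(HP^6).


HP^6 has one cell in each dimension 0, 4, ..., 4*6 (6+1 cells, all even-dim).
chi = 6 + 1 = 7

7


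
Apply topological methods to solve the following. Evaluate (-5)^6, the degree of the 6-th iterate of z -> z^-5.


deg(f) = -5. Degree is multiplicative: deg(f^6) = (deg f)^6.
deg(f^6) = (-5)^6 = 15625

15625


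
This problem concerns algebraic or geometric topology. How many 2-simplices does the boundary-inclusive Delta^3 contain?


Delta^3 has 3+1 vertices. A 2-face is a choice of 2+1 vertices.
f_2 = C(3+1, 2+1) = C(4,3) = 4

4


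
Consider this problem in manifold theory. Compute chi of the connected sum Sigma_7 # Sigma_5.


chi(Sigma_7) = 2 - 2*7 = -12
chi(Sigma_5) = 2 - 2*5 = -8
For surfaces: chi(A#B) = chi(A) + chi(B) - 2.
chi = -12 + -8 - 2 = -22

-22


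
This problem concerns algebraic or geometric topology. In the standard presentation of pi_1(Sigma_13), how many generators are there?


Standard presentation: pi_1(Sigma_g) = <a_1,b_1,...,a_g,b_g | [a_1,b_1]...[a_g,b_g] = 1>.
Number of generators = 2g = 2*13 = 26

26


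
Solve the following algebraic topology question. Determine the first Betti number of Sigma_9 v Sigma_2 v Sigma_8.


For a wedge X v Y: reduced H_k(X v Y) = H_k(X) + H_k(Y).
Each Sigma_g contributes b_1 = 2g.
b_1 = 18 + 4 + 16 = 38

38


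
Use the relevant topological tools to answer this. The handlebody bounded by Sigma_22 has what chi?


A genus-g handlebody deformation retracts to a wedge of g circles.
chi(vee_g S^1) = 1 - g.
chi(H_22) = 1 - 22 = -21

-21


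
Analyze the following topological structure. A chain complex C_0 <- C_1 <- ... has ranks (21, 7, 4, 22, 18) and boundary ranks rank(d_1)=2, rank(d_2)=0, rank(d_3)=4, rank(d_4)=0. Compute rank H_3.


rank H_k = rank(ker d_k) - rank(im d_{k+1}).
rank(ker d_3) = rank(C_3) - rank(d_3) = 22 - 4 = 18.
rank(im d_{3+1}) = 0.
rank H_3 = 18 - 0 = 18

18


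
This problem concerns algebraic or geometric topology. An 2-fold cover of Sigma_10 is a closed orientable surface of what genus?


For an n-sheeted cover: chi(E) = n * chi(B).
chi(Sigma_10) = 2 - 2*10 = -18.
chi(E) = 2 * (-18) = -36.
genus(E) = (2 - chi(E))/2 = (2 - (-36))/2 = 38/2 = 19

19


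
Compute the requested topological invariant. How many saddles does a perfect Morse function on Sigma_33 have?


A perfect Morse function has m_k = b_k.
For Sigma_33: b_0=1, b_1=2g=66, b_2=1.
Saddles m_1 = 2g = 66

66


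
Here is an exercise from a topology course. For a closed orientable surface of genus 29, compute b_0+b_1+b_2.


For Sigma_29: b_0 = 1, b_1 = 2g = 58, b_2 = 1.
Total = 1 + 58 + 1 = 60

60


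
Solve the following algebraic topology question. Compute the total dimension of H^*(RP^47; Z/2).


H^k(RP^47; Z/2) = Z/2 for each 0 <= k <= 47.
Total dimension = 47 + 1 = 48

48


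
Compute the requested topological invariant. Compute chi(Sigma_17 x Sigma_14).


chi(Sigma_17) = 2 - 2*17 = -32
chi(Sigma_14) = 2 - 2*14 = -26
chi(product) = (-32) * (-26) = 832

832


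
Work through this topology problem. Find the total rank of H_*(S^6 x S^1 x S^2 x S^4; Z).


Total Betti number is multiplicative under products.
Each S^d (d>=1) has total Betti number 2.
There are 4 sphere factors.
Total = 2^4 = 16

16


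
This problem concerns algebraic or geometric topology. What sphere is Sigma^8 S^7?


Each suspension raises dimension by 1: Sigma S^n = S^{n+1}.
Sigma^8 S^7 = S^{7+8} = S^15

15


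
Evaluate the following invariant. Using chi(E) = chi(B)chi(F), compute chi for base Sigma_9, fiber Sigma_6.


For a fiber bundle F -> E -> B (with CW structure): chi(E) = chi(B) * chi(F).
chi(Sigma_9) = -16, chi(Sigma_6) = -10.
chi(E) = (-16) * (-10) = 160

160


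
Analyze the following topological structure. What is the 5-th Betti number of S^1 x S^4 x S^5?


Each S^d has Poincare polynomial 1 + t^d.
The product S^1 x S^4 x S^5 has Poincare polynomial prod(1+t^d_i).
Expanding: b_0=1, b_1=1, b_4=1, b_5=2, b_6=1, b_9=1, b_10=1.
b_5 = 2

2


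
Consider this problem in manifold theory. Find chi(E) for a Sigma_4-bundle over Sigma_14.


For a fiber bundle F -> E -> B (with CW structure): chi(E) = chi(B) * chi(F).
chi(Sigma_14) = -26, chi(Sigma_4) = -6.
chi(E) = (-26) * (-6) = 156

156


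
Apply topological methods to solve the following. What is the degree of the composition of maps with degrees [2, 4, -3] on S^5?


Degree is multiplicative: deg(composition) = product of degrees.
= (2) * (4) * (-3) = -24

-24


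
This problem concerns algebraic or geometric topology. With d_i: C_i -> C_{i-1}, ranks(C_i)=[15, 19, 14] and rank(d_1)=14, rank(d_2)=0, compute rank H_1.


rank H_k = rank(ker d_k) - rank(im d_{k+1}).
rank(ker d_1) = rank(C_1) - rank(d_1) = 19 - 14 = 5.
rank(im d_{1+1}) = 0.
rank H_1 = 5 - 0 = 5

5


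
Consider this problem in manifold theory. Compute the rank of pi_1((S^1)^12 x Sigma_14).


pi_1(A x B) = pi_1(A) x pi_1(B); rank of abelianization = b_1.
b_1(T^12) = 12, b_1(Sigma_14) = 2*14 = 28.
b_1(product) = 12 + 28 = 40

40


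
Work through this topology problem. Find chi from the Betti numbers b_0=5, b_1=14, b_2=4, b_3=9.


chi = sum_k (-1)^k b_k.
= (5) + (-14) + (4) + (-9)
= -14

-14


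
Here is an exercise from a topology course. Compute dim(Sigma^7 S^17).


Each suspension raises dimension by 1: Sigma S^n = S^{n+1}.
Sigma^7 S^17 = S^{17+7} = S^24

24


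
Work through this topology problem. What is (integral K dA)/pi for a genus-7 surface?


Gauss-Bonnet: integral K dA = 2*pi*chi(M).
chi(Sigma_7) = 2 - 2*7 = -12.
(integral K dA)/pi = 2*chi = 2*(-12) = -24

-24


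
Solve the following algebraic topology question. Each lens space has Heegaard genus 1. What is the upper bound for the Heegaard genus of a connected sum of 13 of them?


Heegaard genus satisfies g(A#B) <= g(A) + g(B).
Each lens space has g = 1.
Upper bound: 13 * 1 = 13

13


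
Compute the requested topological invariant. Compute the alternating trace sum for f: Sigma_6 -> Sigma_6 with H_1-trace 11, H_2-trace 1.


L(f) = tr(f_0*) - tr(f_1*) + tr(f_2*).
= 1 - (11) + (1)
= -9

-9


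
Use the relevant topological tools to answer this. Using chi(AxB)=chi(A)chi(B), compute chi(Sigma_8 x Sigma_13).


chi(Sigma_8) = 2 - 2*8 = -14
chi(Sigma_13) = 2 - 2*13 = -24
chi(product) = (-14) * (-24) = 336

336


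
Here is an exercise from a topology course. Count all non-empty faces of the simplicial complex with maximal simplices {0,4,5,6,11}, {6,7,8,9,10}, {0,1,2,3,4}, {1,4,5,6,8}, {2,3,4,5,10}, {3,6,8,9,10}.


Each maximal simplex on m vertices has 2^m - 1 nonempty faces.
Take the union (dedupe shared faces).
Total distinct faces = 144

144


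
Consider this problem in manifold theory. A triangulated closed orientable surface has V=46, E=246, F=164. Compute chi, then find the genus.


chi = V - E + F = 46 - 246 + 164 = -36
For orientable closed surface: chi = 2 - 2g, so g = (2 - chi)/2.
g = (2 - (-36)) / 2 = 38 / 2 = 19

19


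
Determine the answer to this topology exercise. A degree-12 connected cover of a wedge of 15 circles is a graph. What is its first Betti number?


Nielsen-Schreier: an index-n subgroup of F_r is free of rank 1 + n(r-1).
Equivalently: chi(cover) = n*chi(base); chi(vee_r S^1) = 1 - 15 = -14.
chi(E) = 12*(-14) = -168; rank = 1 - chi(E) = 1 - (-168) = 169.
rank = 1 + 12*(15-1) = 1 + 168 = 169

169


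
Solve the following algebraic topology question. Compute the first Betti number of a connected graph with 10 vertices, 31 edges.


For a connected graph: rank(pi_1) = b_1 = E - V + 1 = 1 - chi.
chi = V - E = 10 - 31 = -21.
rank = 1 - (-21) = 31 - 10 + 1 = 22

22


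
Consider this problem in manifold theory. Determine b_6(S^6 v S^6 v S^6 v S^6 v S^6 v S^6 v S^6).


For a wedge of spheres, H_k (k>0) is free on one generator per sphere of dimension k.
Spheres of dimension 6: count = 7.
b_6 = 7

7


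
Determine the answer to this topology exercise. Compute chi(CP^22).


CP^22 has one cell in each even dimension 0, 2, ..., 2*22 (22+1 cells total).
All cells are even-dimensional, so chi = number of cells.
chi = 22 + 1 = 23

23


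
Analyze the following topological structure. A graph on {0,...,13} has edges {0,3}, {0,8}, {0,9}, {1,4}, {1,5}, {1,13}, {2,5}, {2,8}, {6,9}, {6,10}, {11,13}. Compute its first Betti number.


b_1 = E - V + (number of components).
E = 11, V = 14, components = 3.
b_1 = 11 - 14 + 3 = 0

0


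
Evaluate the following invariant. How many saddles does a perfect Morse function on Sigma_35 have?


A perfect Morse function has m_k = b_k.
For Sigma_35: b_0=1, b_1=2g=70, b_2=1.
Saddles m_1 = 2g = 70

70


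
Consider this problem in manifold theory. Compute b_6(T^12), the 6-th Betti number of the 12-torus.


By the Kunneth formula, b_k(T^n) = C(n,k).
b_6(T^12) = C(12,6).
C(12,6) = 12!/(6!*6!) = 924

924


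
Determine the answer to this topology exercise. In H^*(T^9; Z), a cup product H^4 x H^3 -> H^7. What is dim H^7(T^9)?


Cup product: H^p x H^q -> H^{p+q}; here p+q = 4+3 = 7.
rank H^k(T^n) = C(n,k).
C(9,7) = 36

36


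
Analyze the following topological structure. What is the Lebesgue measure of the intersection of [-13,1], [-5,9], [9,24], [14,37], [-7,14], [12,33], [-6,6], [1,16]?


Intersection = [max(a_i), min(b_i)] = [14, 1].
Since 14 > 1, the intersection is empty.
Length = 0

0


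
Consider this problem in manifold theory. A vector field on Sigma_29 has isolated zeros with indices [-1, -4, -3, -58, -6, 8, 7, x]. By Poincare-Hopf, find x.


Poincare-Hopf: sum of indices = chi(M).
chi(Sigma_29) = 2 - 2*29 = -56.
Sum of known indices = -57.
x = chi - (sum known) = -56 - (-57) = 1

1


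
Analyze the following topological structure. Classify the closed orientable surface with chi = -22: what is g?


chi = 2 - 2g for closed orientable surfaces.
-22 = 2 - 2g
2g = 2 - (-22) = 24
g = 12

12


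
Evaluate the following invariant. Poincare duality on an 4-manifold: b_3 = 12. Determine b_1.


Poincare duality for closed orientable n-manifolds: b_k = b_{n-k}.
Here n = 4, so b_1 = b_3 = 12

12


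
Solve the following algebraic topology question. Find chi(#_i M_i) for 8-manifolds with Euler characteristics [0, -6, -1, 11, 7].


For n-manifolds: chi(A#B) = chi(A) + chi(B) - chi(S^8).
chi(S^8) = 1 + (-1)^8 = 2.
chi(#) = (sum chi_i) - (5-1)*chi(S^8) = 11 - 4*2 = 3

3


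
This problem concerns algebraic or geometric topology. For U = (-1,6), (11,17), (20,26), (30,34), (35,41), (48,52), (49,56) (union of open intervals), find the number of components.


Sort and merge overlapping open intervals.
Merged: (-1,6), (11,17), (20,26), (30,34), (35,41), (48,56).
Number of components = 6

6


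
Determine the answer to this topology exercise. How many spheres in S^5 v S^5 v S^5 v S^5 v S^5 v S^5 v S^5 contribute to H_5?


For a wedge of spheres, H_k (k>0) is free on one generator per sphere of dimension k.
Spheres of dimension 5: count = 7.
b_5 = 7

7


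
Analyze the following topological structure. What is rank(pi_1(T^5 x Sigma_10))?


pi_1(A x B) = pi_1(A) x pi_1(B); rank of abelianization = b_1.
b_1(T^5) = 5, b_1(Sigma_10) = 2*10 = 20.
b_1(product) = 5 + 20 = 25

25


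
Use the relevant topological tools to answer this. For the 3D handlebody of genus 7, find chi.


A genus-g handlebody deformation retracts to a wedge of g circles.
chi(vee_g S^1) = 1 - g.
chi(H_7) = 1 - 7 = -6

-6


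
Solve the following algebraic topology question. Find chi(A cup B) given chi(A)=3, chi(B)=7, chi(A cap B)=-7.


chi(A cup B) = chi(A) + chi(B) - chi(A cap B)
= 3 + (7) - (-7)
= 17

17


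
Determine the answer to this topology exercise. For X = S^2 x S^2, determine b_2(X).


Each S^d has Poincare polynomial 1 + t^d.
The product S^2 x S^2 has Poincare polynomial prod(1+t^d_i).
Expanding: b_0=1, b_2=2, b_4=1.
b_2 = 2

2


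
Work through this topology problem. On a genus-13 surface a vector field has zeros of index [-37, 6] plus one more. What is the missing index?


Poincare-Hopf: sum of indices = chi(M).
chi(Sigma_13) = 2 - 2*13 = -24.
Sum of known indices = -31.
x = chi - (sum known) = -24 - (-31) = 7

7


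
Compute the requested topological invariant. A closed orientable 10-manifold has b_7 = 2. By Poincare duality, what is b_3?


Poincare duality for closed orientable n-manifolds: b_k = b_{n-k}.
Here n = 10, so b_3 = b_7 = 2

2


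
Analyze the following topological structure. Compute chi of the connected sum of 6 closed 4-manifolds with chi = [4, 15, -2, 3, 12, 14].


For n-manifolds: chi(A#B) = chi(A) + chi(B) - chi(S^4).
chi(S^4) = 1 + (-1)^4 = 2.
chi(#) = (sum chi_i) - (6-1)*chi(S^4) = 46 - 5*2 = 36

36


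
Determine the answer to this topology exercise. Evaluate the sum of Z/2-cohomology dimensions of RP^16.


H^k(RP^16; Z/2) = Z/2 for each 0 <= k <= 16.
Total dimension = 16 + 1 = 17

17


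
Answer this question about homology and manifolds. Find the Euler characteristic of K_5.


K_5: V = 5, E = C(5,2) = 10.
chi = V - E = 5 - 10 = -5

-5


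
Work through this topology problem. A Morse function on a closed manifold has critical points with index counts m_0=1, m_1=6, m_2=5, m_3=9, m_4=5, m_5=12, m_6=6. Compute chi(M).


Morse theory: chi(M) = sum_k (-1)^k m_k where m_k = #(index-k critical points).
= (1) + (-6) + (5) + (-9) + (5) + (-12) + (6) = -10

-10


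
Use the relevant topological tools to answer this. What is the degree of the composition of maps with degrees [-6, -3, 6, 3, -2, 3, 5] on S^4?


Degree is multiplicative: deg(composition) = product of degrees.
= (-6) * (-3) * (6) * (3) * (-2) * (3) * (5) = -9720

-9720


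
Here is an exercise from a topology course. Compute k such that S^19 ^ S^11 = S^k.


S^m ^ S^n = S^{m+n}.
k = 19 + 11 = 30

30


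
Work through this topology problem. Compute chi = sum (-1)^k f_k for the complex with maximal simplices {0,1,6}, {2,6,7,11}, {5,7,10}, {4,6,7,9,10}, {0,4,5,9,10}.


Enumerate all faces; f-vector: f_0=10, f_1=26, f_2=25, f_3=11, f_4=2.
chi = sum (-1)^k f_k = 0

0


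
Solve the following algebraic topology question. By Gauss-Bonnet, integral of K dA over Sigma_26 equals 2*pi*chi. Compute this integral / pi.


Gauss-Bonnet: integral K dA = 2*pi*chi(M).
chi(Sigma_26) = 2 - 2*26 = -50.
(integral K dA)/pi = 2*chi = 2*(-50) = -100

-100


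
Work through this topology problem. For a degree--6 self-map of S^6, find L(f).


On S^6: L(f) = tr(f_0*) + (-1)^6 tr(f_6*) = 1 + (-1)^6 * deg(f).
L(f) = 1 + (-1)^6 * -6 = 1 + -6 = -5

-5


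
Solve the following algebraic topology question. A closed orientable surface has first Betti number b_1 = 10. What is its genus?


For a closed orientable surface: b_1 = 2g.
10 = 2g
g = 10 / 2 = 5

5


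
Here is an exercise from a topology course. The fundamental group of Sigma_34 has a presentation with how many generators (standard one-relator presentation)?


Standard presentation: pi_1(Sigma_g) = <a_1,b_1,...,a_g,b_g | [a_1,b_1]...[a_g,b_g] = 1>.
Number of generators = 2g = 2*34 = 68

68


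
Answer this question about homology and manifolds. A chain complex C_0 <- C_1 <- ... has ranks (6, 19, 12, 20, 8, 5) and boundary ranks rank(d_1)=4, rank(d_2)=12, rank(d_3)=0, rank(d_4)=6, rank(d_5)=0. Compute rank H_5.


rank H_k = rank(ker d_k) - rank(im d_{k+1}).
rank(ker d_5) = rank(C_5) - rank(d_5) = 5 - 0 = 5.
rank(im d_{5+1}) = 0.
rank H_5 = 5 - 0 = 5

5


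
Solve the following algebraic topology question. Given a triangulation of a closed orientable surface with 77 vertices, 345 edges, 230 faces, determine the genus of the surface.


chi = V - E + F = 77 - 345 + 230 = -38
For orientable closed surface: chi = 2 - 2g, so g = (2 - chi)/2.
g = (2 - (-38)) / 2 = 40 / 2 = 20

20


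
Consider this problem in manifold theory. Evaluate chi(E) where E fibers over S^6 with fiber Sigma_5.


chi(S^6) = 2 (n even), chi(Sigma_5) = 2 - 2*5 = -8.
chi(E) = 2 * (-8) = -16

-16


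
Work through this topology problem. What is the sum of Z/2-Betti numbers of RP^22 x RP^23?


dim H^*(RP^n; Z/2) = n+1 (one Z/2 in each degree 0..n).
Total Betti number is multiplicative.
Total = (22+1) * (23+1) = 23 * 24 = 552

552


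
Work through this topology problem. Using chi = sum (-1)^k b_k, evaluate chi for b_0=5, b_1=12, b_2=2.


chi = sum_k (-1)^k b_k.
= (5) + (-12) + (2)
= -5

-5


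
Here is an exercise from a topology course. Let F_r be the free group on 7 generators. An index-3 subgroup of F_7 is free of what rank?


Nielsen-Schreier: an index-n subgroup of F_r is free of rank 1 + n(r-1).
Equivalently: chi(cover) = n*chi(base); chi(vee_r S^1) = 1 - 7 = -6.
chi(E) = 3*(-6) = -18; rank = 1 - chi(E) = 1 - (-18) = 19.
rank = 1 + 3*(7-1) = 1 + 18 = 19

19


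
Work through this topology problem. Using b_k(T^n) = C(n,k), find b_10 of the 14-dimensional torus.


By the Kunneth formula, b_k(T^n) = C(n,k).
b_10(T^14) = C(14,10).
C(14,10) = 14!/(10!*4!) = 1001

1001


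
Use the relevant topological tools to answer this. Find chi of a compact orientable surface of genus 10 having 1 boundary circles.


For a compact orientable surface with genus g and b boundary components: chi = 2 - 2g - b.
chi = 2 - 2*10 - 1 = 2 - 20 - 1 = -19

-19


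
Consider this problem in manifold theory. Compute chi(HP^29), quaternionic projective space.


HP^29 has one cell in each dimension 0, 4, ..., 4*29 (29+1 cells, all even-dim).
chi = 29 + 1 = 30

30


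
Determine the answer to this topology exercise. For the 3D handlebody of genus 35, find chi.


A genus-g handlebody deformation retracts to a wedge of g circles.
chi(vee_g S^1) = 1 - g.
chi(H_35) = 1 - 35 = -34

-34


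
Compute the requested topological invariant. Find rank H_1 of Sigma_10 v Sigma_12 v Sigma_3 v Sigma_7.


For a wedge X v Y: reduced H_k(X v Y) = H_k(X) + H_k(Y).
Each Sigma_g contributes b_1 = 2g.
b_1 = 20 + 24 + 6 + 14 = 64

64


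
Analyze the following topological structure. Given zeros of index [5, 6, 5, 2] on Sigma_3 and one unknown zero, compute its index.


Poincare-Hopf: sum of indices = chi(M).
chi(Sigma_3) = 2 - 2*3 = -4.
Sum of known indices = 18.
x = chi - (sum known) = -4 - (18) = -22

-22


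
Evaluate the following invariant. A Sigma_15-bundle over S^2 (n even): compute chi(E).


chi(S^2) = 2 (n even), chi(Sigma_15) = 2 - 2*15 = -28.
chi(E) = 2 * (-28) = -56

-56


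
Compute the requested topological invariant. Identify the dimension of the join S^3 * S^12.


Join of spheres: S^m * S^n = S^{m+n+1}.
dim = 3 + 12 + 1 = 16

16


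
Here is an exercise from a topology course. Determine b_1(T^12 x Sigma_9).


pi_1(A x B) = pi_1(A) x pi_1(B); rank of abelianization = b_1.
b_1(T^12) = 12, b_1(Sigma_9) = 2*9 = 18.
b_1(product) = 12 + 18 = 30

30


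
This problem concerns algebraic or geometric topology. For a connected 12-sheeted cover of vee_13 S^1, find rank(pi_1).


Nielsen-Schreier: an index-n subgroup of F_r is free of rank 1 + n(r-1).
Equivalently: chi(cover) = n*chi(base); chi(vee_r S^1) = 1 - 13 = -12.
chi(E) = 12*(-12) = -144; rank = 1 - chi(E) = 1 - (-144) = 145.
rank = 1 + 12*(13-1) = 1 + 144 = 145

145


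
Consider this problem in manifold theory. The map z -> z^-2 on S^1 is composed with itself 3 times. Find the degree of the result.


deg(f) = -2. Degree is multiplicative: deg(f^3) = (deg f)^3.
deg(f^3) = (-2)^3 = -8

-8


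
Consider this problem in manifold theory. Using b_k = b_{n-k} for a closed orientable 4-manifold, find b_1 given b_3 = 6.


Poincare duality for closed orientable n-manifolds: b_k = b_{n-k}.
Here n = 4, so b_1 = b_3 = 6

6


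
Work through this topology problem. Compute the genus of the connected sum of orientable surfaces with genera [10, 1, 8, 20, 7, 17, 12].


Genus is additive under connected sum of orientable surfaces.
g = 10 + 1 + 8 + 20 + 7 + 17 + 12 = 75

75


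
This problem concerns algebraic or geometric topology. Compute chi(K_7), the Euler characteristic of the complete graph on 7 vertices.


K_7: V = 7, E = C(7,2) = 21.
chi = V - E = 7 - 21 = -14

-14


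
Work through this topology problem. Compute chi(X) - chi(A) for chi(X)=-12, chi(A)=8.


Relative Euler characteristic: chi(X, A) = chi(X) - chi(A).
= -12 - (8) = -20

-20


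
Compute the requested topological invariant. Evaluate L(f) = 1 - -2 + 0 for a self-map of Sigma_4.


L(f) = tr(f_0*) - tr(f_1*) + tr(f_2*).
= 1 - (-2) + (0)
= 3

3


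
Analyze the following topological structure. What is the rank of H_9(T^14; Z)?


By the Kunneth formula, b_k(T^n) = C(n,k).
b_9(T^14) = C(14,9).
C(14,9) = 14!/(9!*5!) = 2002

2002


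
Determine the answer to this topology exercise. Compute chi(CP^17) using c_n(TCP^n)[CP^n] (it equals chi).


For any closed oriented manifold, <e(TM),[M]> = chi(M).
chi(CP^17) = 17+1 = 18

18


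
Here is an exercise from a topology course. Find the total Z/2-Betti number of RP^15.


H^k(RP^15; Z/2) = Z/2 for each 0 <= k <= 15.
Total dimension = 15 + 1 = 16

16


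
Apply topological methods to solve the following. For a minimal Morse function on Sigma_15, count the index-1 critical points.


A perfect Morse function has m_k = b_k.
For Sigma_15: b_0=1, b_1=2g=30, b_2=1.
Saddles m_1 = 2g = 30

30


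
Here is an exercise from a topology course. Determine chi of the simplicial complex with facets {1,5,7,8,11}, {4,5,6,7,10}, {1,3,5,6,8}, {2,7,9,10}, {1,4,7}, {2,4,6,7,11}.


Enumerate all faces; f-vector: f_0=11, f_1=36, f_2=43, f_3=21, f_4=4.
chi = sum (-1)^k f_k = 1

1


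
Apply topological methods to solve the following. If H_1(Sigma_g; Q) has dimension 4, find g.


For a closed orientable surface: b_1 = 2g.
4 = 2g
g = 4 / 2 = 2

2


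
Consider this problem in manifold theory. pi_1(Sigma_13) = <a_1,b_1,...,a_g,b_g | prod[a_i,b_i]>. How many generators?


Standard presentation: pi_1(Sigma_g) = <a_1,b_1,...,a_g,b_g | [a_1,b_1]...[a_g,b_g] = 1>.
Number of generators = 2g = 2*13 = 26

26


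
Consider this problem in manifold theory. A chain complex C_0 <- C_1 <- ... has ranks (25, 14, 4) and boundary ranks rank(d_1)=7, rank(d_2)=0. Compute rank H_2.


rank H_k = rank(ker d_k) - rank(im d_{k+1}).
rank(ker d_2) = rank(C_2) - rank(d_2) = 4 - 0 = 4.
rank(im d_{2+1}) = 0.
rank H_2 = 4 - 0 = 4

4


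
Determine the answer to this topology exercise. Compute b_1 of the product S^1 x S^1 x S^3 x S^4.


Each S^d has Poincare polynomial 1 + t^d.
The product S^1 x S^1 x S^3 x S^4 has Poincare polynomial prod(1+t^d_i).
Expanding: b_0=1, b_1=2, b_2=1, b_3=1, b_4=3, b_5=3, b_6=1, b_7=1, b_8=2, b_9=1.
b_1 = 2

2


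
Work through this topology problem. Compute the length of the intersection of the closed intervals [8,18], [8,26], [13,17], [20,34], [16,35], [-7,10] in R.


Intersection = [max(a_i), min(b_i)] = [20, 10].
Since 20 > 10, the intersection is empty.
Length = 0

0


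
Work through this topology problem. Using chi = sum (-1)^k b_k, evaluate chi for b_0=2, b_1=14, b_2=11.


chi = sum_k (-1)^k b_k.
= (2) + (-14) + (11)
= -1

-1


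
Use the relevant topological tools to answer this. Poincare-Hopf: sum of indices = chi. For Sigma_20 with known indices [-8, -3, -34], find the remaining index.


Poincare-Hopf: sum of indices = chi(M).
chi(Sigma_20) = 2 - 2*20 = -38.
Sum of known indices = -45.
x = chi - (sum known) = -38 - (-45) = 7

7


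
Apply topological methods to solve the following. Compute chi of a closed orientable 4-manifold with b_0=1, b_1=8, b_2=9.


By Poincare duality b_k = b_{4-k}, so full Betti numbers: b_0=1, b_1=8, b_2=9, b_3=8, b_4=1.
chi = sum (-1)^k b_k = -5

-5


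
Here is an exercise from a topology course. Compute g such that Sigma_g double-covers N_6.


chi(N_6) = 2 - 6 = -4.
Double cover: chi(Sigma_g) = 2 * chi(N_6) = 2*(-4) = -8.
2 - 2g = -8, so g = (2 - (-8))/2 = 10/2 = 5

5


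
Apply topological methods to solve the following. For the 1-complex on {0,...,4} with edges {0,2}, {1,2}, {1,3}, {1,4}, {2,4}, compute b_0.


Run DFS/union-find over 5 vertices.
V = 5, E = 5.
Number of components = 1

1


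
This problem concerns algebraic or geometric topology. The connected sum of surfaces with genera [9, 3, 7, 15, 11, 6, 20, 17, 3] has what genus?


Genus is additive under connected sum of orientable surfaces.
g = 9 + 3 + 7 + 15 + 11 + 6 + 20 + 17 + 3 = 91

91


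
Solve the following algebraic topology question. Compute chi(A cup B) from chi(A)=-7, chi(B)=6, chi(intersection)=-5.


chi(A cup B) = chi(A) + chi(B) - chi(A cap B)
= -7 + (6) - (-5)
= 4

4


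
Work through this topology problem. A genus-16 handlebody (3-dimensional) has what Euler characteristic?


A genus-g handlebody deformation retracts to a wedge of g circles.
chi(vee_g S^1) = 1 - g.
chi(H_16) = 1 - 16 = -15

-15


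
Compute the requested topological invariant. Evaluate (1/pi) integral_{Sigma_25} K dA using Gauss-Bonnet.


Gauss-Bonnet: integral K dA = 2*pi*chi(M).
chi(Sigma_25) = 2 - 2*25 = -48.
(integral K dA)/pi = 2*chi = 2*(-48) = -96

-96


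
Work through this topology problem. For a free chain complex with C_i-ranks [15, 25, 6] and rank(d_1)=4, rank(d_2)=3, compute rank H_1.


rank H_k = rank(ker d_k) - rank(im d_{k+1}).
rank(ker d_1) = rank(C_1) - rank(d_1) = 25 - 4 = 21.
rank(im d_{1+1}) = 3.
rank H_1 = 21 - 3 = 18

18


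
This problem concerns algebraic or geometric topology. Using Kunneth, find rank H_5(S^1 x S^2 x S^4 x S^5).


Each S^d has Poincare polynomial 1 + t^d.
The product S^1 x S^2 x S^4 x S^5 has Poincare polynomial prod(1+t^d_i).
Expanding: b_0=1, b_1=1, b_2=1, b_3=1, b_4=1, b_5=2, b_6=2, b_7=2, b_8=1, b_9=1, b_10=1, b_11=1, b_12=1.
b_5 = 2

2


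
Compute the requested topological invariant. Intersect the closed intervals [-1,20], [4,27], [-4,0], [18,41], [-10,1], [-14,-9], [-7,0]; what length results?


Intersection = [max(a_i), min(b_i)] = [18, -9].
Since 18 > -9, the intersection is empty.
Length = 0

0


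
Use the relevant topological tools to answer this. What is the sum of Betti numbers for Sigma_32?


For Sigma_32: b_0 = 1, b_1 = 2g = 64, b_2 = 1.
Total = 1 + 64 + 1 = 66

66


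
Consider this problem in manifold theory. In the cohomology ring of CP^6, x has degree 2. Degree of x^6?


|x| = 2 in H^*(CP^n).
|x^6| = 6 * |x| = 6 * 2 = 12

12


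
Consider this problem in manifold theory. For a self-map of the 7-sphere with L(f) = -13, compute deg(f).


L(f) = 1 + (-1)^7 deg(f) on S^7.
-13 = 1 + (-1)^7 * deg(f)
(-1)^7 * deg(f) = -14
deg(f) = 14

14


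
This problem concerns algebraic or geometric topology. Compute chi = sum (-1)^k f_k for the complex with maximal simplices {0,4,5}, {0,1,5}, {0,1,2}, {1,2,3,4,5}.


Enumerate all faces; f-vector: f_0=6, f_1=14, f_2=13, f_3=5, f_4=1.
chi = sum (-1)^k f_k = 1

1
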